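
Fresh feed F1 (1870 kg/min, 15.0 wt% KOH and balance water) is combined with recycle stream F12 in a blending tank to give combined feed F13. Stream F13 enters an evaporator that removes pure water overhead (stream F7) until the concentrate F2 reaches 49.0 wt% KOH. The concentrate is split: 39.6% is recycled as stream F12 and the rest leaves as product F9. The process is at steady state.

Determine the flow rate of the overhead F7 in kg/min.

Overall KOH balance (none leaves overhead): KOH in fresh feed = KOH in product, i.e. 1870×0.150 = (1−0.396)·F2·0.490.
F2 = 280.5/(0.490×0.604) = 947.76 kg/min.
Recycle F12 = 0.396×947.76 = 375.31 kg/min.
Combined feed F13 = 1870 + 375.31 = 2245.3 kg/min.
Overhead F7 = F13 − F2 = 2245.3 − 947.76 = 1297.6 kg/min.

1298 kg/min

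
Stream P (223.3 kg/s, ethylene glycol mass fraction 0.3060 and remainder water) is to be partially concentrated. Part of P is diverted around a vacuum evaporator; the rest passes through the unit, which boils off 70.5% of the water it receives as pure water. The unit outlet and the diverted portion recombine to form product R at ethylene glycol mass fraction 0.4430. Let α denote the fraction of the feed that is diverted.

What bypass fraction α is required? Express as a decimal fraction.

All 223.3×0.306 = 68.33 kg/s of ethylene glycol reaches R, so R = 68.33/0.443 = 154.24 kg/s and vapour = 69.057 kg/s.
The evaporator receives (1−α)·223.3 of feed at 0.694 water and removes 0.705 of that water:
0.705×0.694×(1−α)×223.3 = 69.057
(1−α) = 69.057/109.25 = 0.6321;  α = 0.3679.

0.368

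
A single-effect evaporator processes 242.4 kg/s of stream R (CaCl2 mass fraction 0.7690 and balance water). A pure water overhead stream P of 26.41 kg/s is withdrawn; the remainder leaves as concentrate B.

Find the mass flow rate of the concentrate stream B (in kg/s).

Concentrate = 242.4 − 26.41 = 215.99 kg/s.

216 kg/s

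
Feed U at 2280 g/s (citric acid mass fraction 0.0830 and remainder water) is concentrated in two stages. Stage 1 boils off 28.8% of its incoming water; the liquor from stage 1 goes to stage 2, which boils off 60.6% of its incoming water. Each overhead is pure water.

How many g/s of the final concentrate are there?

water in feed = 2280×0.917 = 2090.8 g/s.
After stage 1: water left = (1−0.288)×2090.8 = 1488.6; stream total = 1677.9 g/s.
After stage 2: water left = (1−0.606)×1488.6 = 586.52; final concentrate = 775.76 g/s.

775.8 g/s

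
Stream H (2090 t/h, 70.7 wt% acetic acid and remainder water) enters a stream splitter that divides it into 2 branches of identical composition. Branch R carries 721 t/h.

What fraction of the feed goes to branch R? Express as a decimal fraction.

0.345

Fraction to R = 721/2090 = 0.3450.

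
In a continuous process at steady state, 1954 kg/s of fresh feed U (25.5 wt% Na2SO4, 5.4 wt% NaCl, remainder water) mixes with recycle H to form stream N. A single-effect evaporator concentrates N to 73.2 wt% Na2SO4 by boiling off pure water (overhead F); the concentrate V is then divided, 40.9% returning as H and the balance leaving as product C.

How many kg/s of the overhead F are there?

Overall Na2SO4 balance (none leaves overhead): Na2SO4 in fresh feed = Na2SO4 in product, i.e. 1954×0.255 = (1−0.409)·V·0.732.
V = 498.27/(0.732×0.591) = 1151.8 kg/s.
Recycle H = 0.409×1151.8 = 471.07 kg/s.
Combined feed N = 1954 + 471.07 = 2425.1 kg/s.
Overhead F = N − V = 2425.1 − 1151.8 = 1273.3 kg/s.

1273 kg/s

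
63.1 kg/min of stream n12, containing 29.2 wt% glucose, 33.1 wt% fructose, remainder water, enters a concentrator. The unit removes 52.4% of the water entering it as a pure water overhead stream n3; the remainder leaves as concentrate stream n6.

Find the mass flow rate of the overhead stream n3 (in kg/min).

12.47 kg/min

water entering = 63.1×0.377 = 23.789 kg/min; overhead removed = 0.524×23.789 = 12.465 kg/min.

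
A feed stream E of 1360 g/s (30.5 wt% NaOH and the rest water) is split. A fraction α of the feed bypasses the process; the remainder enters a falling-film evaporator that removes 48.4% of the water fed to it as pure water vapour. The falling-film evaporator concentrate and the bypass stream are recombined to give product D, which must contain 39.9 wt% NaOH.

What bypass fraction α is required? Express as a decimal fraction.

All 1360×0.305 = 414.8 g/s of NaOH reaches D, so D = 414.8/0.399 = 1039.6 g/s and vapour = 320.4 g/s.
The evaporator receives (1−α)·1360 of feed at 0.695 water and removes 0.484 of that water:
0.484×0.695×(1−α)×1360 = 320.4
(1−α) = 320.4/457.48 = 0.7004;  α = 0.2996.

0.300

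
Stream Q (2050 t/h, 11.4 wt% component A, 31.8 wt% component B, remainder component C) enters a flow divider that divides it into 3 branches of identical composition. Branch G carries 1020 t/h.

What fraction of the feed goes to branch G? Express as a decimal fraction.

Fraction to G = 1020/2050 = 0.4976.

0.498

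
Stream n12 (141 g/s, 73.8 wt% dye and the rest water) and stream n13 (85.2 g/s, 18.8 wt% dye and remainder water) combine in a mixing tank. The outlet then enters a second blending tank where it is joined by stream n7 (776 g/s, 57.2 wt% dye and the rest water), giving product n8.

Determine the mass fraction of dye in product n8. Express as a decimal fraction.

Overall, product flow = 1002.2 g/s.
dye in = 141×0.738 + 85.2×0.188 + 776×0.572 = 563.95 g/s.
dye fraction in n8 = 0.563.

0.563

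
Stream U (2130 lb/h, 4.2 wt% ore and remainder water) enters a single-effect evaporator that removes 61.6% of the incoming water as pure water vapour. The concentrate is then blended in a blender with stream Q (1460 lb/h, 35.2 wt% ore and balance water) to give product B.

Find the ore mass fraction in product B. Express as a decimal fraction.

Vapour removed = 0.616×0.958×2130 = 1257 lb/h; concentrate = 873.03 lb/h.
ore reaching the mixer = 89.46 (from concentrate) + 1460×0.352 = 603.38 lb/h.
Product flow = 873.03 + 1460 = 2333 lb/h; ore fraction = 0.2586.

0.2586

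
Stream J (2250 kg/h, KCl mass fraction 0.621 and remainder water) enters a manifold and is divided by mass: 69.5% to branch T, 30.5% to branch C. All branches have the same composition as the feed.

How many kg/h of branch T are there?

Branch T flow = 0.695×2250 = 1563.8 kg/h.

1564 kg/h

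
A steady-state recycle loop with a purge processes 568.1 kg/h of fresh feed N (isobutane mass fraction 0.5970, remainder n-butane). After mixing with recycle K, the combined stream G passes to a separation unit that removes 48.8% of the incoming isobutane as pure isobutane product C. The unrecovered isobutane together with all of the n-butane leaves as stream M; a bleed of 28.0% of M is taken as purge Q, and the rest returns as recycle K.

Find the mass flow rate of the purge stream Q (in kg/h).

n-butane enters only via N and leaves only via the purge: 568.1×0.403 = 0.280×(n-butane in M), and the separation unit passes all n-butane, so n-butane in G = n-butane in M = 817.66 kg/h.
isobutane in G: m_A = 568.1×0.597 + (1−0.280)·(1−0.488)·m_A, so m_A = 339.16/0.6314 = 537.18 kg/h.
M = (1−0.488)×537.18 + 817.66 = 1092.7 kg/h.
Purge Q = 0.280×1092.7 = 305.95 kg/h.

306 kg/h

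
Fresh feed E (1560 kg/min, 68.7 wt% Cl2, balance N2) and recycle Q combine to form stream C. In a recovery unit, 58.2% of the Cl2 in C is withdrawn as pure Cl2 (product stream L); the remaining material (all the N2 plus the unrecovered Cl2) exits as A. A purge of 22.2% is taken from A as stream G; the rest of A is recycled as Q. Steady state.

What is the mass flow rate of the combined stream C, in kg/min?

3788 kg/min

N2 enters only via E and leaves only via the purge: 1560×0.313 = 0.222×(N2 in A), and the recovery unit passes all N2, so N2 in C = N2 in A = 2199.5 kg/min.
Cl2 in C: m_A = 1560×0.687 + (1−0.222)·(1−0.582)·m_A, so m_A = 1071.7/0.6748 = 1588.2 kg/min.
C = 1588.2 + 2199.5 = 3787.7 kg/min.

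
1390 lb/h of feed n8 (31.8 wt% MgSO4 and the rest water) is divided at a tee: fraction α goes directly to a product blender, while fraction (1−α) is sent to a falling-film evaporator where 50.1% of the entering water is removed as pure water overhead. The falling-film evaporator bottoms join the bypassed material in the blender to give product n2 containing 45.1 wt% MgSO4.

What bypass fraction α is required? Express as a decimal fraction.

All 1390×0.318 = 442.02 lb/h of MgSO4 reaches n2, so n2 = 442.02/0.451 = 980.09 lb/h and vapour = 409.91 lb/h.
The evaporator receives (1−α)·1390 of feed at 0.682 water and removes 0.501 of that water:
0.501×0.682×(1−α)×1390 = 409.91
(1−α) = 409.91/474.94 = 0.8631;  α = 0.1369.

0.137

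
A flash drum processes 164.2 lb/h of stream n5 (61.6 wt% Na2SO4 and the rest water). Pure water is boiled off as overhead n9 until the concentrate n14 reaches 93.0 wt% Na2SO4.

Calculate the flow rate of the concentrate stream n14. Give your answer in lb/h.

108.8 lb/h

Na2SO4 is conserved: 164.2×0.616 = 101.15 lb/h all reports to the concentrate.
Concentrate = 101.15/(target fraction) = 108.76 lb/h.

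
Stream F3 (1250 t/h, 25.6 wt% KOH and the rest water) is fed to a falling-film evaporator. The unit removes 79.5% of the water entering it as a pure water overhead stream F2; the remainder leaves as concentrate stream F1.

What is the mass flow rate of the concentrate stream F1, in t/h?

510.6 t/h

water entering = 1250×0.744 = 930 t/h; overhead removed = 0.795×930 = 739.35 t/h.
Concentrate = 1250 − 739.35 = 510.65 t/h.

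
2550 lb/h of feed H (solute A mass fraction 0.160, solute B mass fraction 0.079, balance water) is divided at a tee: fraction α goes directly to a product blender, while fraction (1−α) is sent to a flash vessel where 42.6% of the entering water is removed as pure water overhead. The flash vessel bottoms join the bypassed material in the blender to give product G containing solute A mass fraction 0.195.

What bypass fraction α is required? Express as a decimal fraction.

All 2550×0.160 = 408 lb/h of solute A reaches G, so G = 408/0.195 = 2092.3 lb/h and vapour = 457.69 lb/h.
The evaporator receives (1−α)·2550 of feed at 0.761 water and removes 0.426 of that water:
0.426×0.761×(1−α)×2550 = 457.69
(1−α) = 457.69/826.67 = 0.5537;  α = 0.4463.

0.446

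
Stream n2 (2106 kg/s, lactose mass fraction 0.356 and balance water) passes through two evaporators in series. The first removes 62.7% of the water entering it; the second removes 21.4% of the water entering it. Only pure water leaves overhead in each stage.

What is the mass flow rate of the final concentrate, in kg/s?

water in feed = 2106×0.644 = 1356.3 kg/s.
After stage 1: water left = (1−0.627)×1356.3 = 505.89; stream total = 1255.6 kg/s.
After stage 2: water left = (1−0.214)×505.89 = 397.63; final concentrate = 1147.4 kg/s.

1147 kg/s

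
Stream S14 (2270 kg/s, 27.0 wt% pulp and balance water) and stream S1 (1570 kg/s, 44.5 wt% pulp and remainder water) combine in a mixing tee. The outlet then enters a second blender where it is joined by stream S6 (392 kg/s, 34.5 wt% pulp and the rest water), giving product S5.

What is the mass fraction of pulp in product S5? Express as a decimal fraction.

Overall, product flow = 4232 kg/s.
pulp in = 2270×0.270 + 1570×0.445 + 392×0.345 = 1446.8 kg/s.
pulp fraction in S5 = 0.342.

0.342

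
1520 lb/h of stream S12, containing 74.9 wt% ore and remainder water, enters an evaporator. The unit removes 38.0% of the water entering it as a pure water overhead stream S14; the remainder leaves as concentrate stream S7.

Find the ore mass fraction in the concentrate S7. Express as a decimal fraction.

ore is not removed: 1520×0.749 = 1138.5 lb/h of ore enters S7.
water entering = 1520×0.251 = 381.52 lb/h; overhead removed = 0.380×381.52 = 144.98 lb/h.
Concentrate = 1520 − 144.98 = 1375 lb/h.
Mass fraction = 1138.5/1375 = 0.8280.

0.8280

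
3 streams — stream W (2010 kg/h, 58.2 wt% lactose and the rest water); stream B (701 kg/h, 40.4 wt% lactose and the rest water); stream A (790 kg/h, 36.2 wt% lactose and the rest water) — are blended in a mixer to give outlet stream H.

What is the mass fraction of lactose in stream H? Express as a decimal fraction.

0.497

Total flow out = 2010 + 701 + 790 = 3501 kg/h.
lactose in = 2010×0.582 + 701×0.404 + 790×0.362 = 1739 kg/h.
lactose mass fraction in H = 1739/3501 = 0.497.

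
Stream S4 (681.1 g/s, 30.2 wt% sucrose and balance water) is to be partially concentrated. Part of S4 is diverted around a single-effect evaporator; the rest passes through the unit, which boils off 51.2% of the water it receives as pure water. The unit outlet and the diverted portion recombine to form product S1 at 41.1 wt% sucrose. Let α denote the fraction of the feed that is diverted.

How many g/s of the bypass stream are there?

All 681.1×0.302 = 205.69 g/s of sucrose reaches S1, so S1 = 205.69/0.411 = 500.47 g/s and vapour = 180.63 g/s.
The evaporator receives (1−α)·681.1 of feed at 0.698 water and removes 0.512 of that water:
0.512×0.698×(1−α)×681.1 = 180.63
(1−α) = 180.63/243.41 = 0.7421;  α = 0.2579.
Bypass flow = 0.2579×681.1 = 175.66 g/s.

175.7 g/s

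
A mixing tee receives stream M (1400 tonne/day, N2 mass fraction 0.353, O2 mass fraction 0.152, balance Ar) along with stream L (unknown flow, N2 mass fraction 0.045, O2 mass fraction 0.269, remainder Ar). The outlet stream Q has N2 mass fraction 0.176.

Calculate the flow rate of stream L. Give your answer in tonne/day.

Let L be the unknown flow. Total out = 1400 + L.
N2 balance: 494.2 + 0.045·L = 0.176·(1400 + L)
(0.045 − 0.176)·L = 0.176×1400 − 494.2 = -247.8
L = -247.8 / -0.131 = 1891.6 tonne/day

1892 tonne/day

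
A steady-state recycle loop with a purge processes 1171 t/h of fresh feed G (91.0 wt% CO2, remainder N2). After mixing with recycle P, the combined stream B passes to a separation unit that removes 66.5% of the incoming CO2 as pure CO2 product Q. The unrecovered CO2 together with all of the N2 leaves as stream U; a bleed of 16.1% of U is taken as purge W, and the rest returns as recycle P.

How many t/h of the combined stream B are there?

N2 enters only via G and leaves only via the purge: 1171×0.090 = 0.161×(N2 in U), and the separation unit passes all N2, so N2 in B = N2 in U = 654.6 t/h.
CO2 in B: m_A = 1171×0.910 + (1−0.161)·(1−0.665)·m_A, so m_A = 1065.6/0.7189 = 1482.2 t/h.
B = 1482.2 + 654.6 = 2136.8 t/h.

2137 t/h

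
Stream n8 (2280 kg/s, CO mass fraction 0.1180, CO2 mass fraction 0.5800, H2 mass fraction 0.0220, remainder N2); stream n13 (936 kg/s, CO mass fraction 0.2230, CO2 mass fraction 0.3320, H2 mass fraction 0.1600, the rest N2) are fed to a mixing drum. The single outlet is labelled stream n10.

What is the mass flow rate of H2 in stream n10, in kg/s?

H2 out = H2 in = 2280×0.022 + 936×0.160 = 199.92 kg/s.

199.9 kg/s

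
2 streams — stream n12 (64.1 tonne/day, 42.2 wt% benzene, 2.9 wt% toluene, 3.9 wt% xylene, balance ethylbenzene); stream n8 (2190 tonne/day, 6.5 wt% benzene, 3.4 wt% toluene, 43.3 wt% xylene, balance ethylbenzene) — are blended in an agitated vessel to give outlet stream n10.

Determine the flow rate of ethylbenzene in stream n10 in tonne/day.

ethylbenzene out = ethylbenzene in = 64.1×0.510 + 2190×0.468 = 1057.6 tonne/day.

1058 tonne/day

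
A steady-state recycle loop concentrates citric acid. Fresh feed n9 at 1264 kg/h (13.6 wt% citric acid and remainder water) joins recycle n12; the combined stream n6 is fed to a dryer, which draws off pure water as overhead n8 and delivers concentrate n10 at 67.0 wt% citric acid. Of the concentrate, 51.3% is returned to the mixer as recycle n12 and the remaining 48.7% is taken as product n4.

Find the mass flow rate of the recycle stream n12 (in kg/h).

Overall citric acid balance (none leaves overhead): citric acid in fresh feed = citric acid in product, i.e. 1264×0.136 = (1−0.513)·n10·0.670.
n10 = 171.9/(0.670×0.487) = 526.84 kg/h.
Recycle n12 = 0.513×526.84 = 270.27 kg/h.

270.3 kg/h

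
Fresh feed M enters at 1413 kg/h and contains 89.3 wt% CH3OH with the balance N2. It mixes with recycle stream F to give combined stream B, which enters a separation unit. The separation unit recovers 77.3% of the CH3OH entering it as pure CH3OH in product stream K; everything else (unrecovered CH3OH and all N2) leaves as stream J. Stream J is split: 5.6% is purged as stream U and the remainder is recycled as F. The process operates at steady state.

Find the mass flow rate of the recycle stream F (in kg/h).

N2 enters only via M and leaves only via the purge: 1413×0.107 = 0.056×(N2 in J), and the separation unit passes all N2, so N2 in B = N2 in J = 2699.8 kg/h.
CH3OH in B: m_A = 1413×0.893 + (1−0.056)·(1−0.773)·m_A, so m_A = 1261.8/0.7857 = 1605.9 kg/h.
J = (1−0.773)×1605.9 + 2699.8 = 3064.4 kg/h.
Recycle F = (1−0.056)×3064.4 = 2892.8 kg/h.

2893 kg/h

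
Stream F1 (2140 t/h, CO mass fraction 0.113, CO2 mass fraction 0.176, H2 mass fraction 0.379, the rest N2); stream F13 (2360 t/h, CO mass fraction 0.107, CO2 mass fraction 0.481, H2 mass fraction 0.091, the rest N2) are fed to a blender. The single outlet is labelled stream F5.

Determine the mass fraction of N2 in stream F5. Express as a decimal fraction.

Total flow out = 2140 + 2360 = 4500 t/h.
N2 in = 2140×0.332 + 2360×0.321 = 1468 t/h.
N2 mass fraction in F5 = 1468/4500 = 0.326.

0.326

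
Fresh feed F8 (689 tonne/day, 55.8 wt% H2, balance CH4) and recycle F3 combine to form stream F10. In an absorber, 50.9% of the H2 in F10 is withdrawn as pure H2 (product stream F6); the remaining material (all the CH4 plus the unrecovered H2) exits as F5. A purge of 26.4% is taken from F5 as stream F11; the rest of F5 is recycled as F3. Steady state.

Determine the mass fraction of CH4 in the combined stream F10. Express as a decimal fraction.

0.657

CH4 enters only via F8 and leaves only via the purge: 689×0.442 = 0.264×(CH4 in F5), and the absorber passes all CH4, so CH4 in F10 = CH4 in F5 = 1153.6 tonne/day.
H2 in F10: m_A = 689×0.558 + (1−0.264)·(1−0.509)·m_A, so m_A = 384.46/0.6386 = 602.02 tonne/day.
F10 = 602.02 + 1153.6 = 1755.6 tonne/day.
CH4 fraction in F10 = 1153.6/1755.6 = 0.657.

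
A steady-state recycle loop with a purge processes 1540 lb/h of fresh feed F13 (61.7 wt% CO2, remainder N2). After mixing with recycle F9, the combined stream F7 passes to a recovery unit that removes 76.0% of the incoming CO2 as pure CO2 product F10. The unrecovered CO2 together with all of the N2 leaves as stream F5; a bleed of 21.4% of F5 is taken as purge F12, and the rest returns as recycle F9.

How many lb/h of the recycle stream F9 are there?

2387 lb/h

N2 enters only via F13 and leaves only via the purge: 1540×0.383 = 0.214×(N2 in F5), and the recovery unit passes all N2, so N2 in F7 = N2 in F5 = 2756.2 lb/h.
CO2 in F7: m_A = 1540×0.617 + (1−0.214)·(1−0.760)·m_A, so m_A = 950.18/0.8114 = 1171.1 lb/h.
F5 = (1−0.760)×1171.1 + 2756.2 = 3037.2 lb/h.
Recycle F9 = (1−0.214)×3037.2 = 2387.3 lb/h.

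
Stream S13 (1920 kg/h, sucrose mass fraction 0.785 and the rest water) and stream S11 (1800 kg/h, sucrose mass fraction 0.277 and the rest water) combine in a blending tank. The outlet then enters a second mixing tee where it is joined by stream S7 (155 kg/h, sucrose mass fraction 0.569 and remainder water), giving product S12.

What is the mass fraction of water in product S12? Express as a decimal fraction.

0.460

Overall, product flow = 3875 kg/h.
water in = 1920×0.215 + 1800×0.723 + 155×0.431 = 1781 kg/h.
water fraction in S12 = 0.460.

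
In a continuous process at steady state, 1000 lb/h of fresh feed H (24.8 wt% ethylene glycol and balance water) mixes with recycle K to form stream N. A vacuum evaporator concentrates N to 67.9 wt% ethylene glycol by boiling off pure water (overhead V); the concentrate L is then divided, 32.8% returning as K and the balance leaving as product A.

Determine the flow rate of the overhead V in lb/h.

Overall ethylene glycol balance (none leaves overhead): ethylene glycol in fresh feed = ethylene glycol in product, i.e. 1000×0.248 = (1−0.328)·L·0.679.
L = 248/(0.679×0.672) = 543.52 lb/h.
Recycle K = 0.328×543.52 = 178.27 lb/h.
Combined feed N = 1000 + 178.27 = 1178.3 lb/h.
Overhead V = N − L = 1178.3 − 543.52 = 634.76 lb/h.

634.8 lb/h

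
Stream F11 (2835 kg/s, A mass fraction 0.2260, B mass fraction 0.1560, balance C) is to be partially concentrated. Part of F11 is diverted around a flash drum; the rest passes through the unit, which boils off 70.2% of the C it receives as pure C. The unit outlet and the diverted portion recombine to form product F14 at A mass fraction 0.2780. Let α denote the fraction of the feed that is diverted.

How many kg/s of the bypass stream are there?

1613 kg/s

All 2835×0.226 = 640.71 kg/s of A reaches F14, so F14 = 640.71/0.278 = 2304.7 kg/s and vapour = 530.29 kg/s.
The evaporator receives (1−α)·2835 of feed at 0.618 C and removes 0.702 of that C:
0.702×0.618×(1−α)×2835 = 530.29
(1−α) = 530.29/1229.9 = 0.4312;  α = 0.5688.
Bypass flow = 0.5688×2835 = 1612.7 kg/s.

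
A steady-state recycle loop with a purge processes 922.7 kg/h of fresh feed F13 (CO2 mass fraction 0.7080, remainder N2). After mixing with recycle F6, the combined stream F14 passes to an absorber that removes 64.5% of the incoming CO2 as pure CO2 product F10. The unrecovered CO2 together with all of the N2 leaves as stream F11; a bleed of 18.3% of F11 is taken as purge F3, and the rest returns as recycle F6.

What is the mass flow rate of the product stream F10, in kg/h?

CO2 in F14: m_A = 922.7×0.708 + (1−0.183)·(1−0.645)·m_A, so m_A = 653.27/0.7100 = 920.15 kg/h.
Product F10 = 0.645×920.15 = 593.49 kg/h.

593.5 kg/h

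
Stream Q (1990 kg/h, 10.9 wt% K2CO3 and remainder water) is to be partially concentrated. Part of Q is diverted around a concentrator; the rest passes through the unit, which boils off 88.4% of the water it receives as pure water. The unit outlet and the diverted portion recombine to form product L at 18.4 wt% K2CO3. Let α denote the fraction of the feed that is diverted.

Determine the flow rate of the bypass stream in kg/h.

960.2 kg/h

All 1990×0.109 = 216.91 kg/h of K2CO3 reaches L, so L = 216.91/0.184 = 1178.9 kg/h and vapour = 811.14 kg/h.
The evaporator receives (1−α)·1990 of feed at 0.891 water and removes 0.884 of that water:
0.884×0.891×(1−α)×1990 = 811.14
(1−α) = 811.14/1567.4 = 0.5175;  α = 0.4825.
Bypass flow = 0.4825×1990 = 960.17 kg/h.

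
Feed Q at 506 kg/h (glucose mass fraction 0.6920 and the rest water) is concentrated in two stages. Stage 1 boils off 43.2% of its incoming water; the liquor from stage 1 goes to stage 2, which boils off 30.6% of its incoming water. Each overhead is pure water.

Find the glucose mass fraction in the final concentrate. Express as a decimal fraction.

0.8507

water in feed = 506×0.308 = 155.85 kg/h.
After stage 1: water left = (1−0.432)×155.85 = 88.522; stream total = 438.67 kg/h.
After stage 2: water left = (1−0.306)×88.522 = 61.434; final concentrate = 411.59 kg/h.
glucose fraction = 350.15/411.59 = 0.8507.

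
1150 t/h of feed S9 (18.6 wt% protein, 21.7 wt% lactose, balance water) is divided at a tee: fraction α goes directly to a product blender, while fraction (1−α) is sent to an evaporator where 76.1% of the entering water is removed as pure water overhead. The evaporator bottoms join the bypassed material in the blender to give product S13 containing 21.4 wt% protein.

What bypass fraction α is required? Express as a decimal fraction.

All 1150×0.186 = 213.9 t/h of protein reaches S13, so S13 = 213.9/0.214 = 999.53 t/h and vapour = 150.47 t/h.
The evaporator receives (1−α)·1150 of feed at 0.597 water and removes 0.761 of that water:
0.761×0.597×(1−α)×1150 = 150.47
(1−α) = 150.47/522.46 = 0.2880;  α = 0.7120.

0.712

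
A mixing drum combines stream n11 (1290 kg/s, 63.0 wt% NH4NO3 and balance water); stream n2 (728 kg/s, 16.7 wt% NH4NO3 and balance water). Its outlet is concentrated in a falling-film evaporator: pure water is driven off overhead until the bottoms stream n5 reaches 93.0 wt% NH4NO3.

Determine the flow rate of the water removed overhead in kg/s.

1013 kg/s

NH4NO3 entering = 1290×0.630 + 728×0.167 = 934.28 kg/s.
All NH4NO3 reports to n5, so n5 = 934.28/0.930 = 1004.6 kg/s.
Total feed = 2018 kg/s; overhead = 2018 − 1004.6 = 1013.4 kg/s.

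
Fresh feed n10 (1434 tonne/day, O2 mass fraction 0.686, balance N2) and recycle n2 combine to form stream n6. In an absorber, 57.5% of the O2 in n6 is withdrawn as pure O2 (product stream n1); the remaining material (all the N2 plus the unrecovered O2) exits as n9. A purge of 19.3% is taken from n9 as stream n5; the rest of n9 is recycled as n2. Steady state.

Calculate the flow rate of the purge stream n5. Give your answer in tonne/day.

N2 enters only via n10 and leaves only via the purge: 1434×0.314 = 0.193×(N2 in n9), and the absorber passes all N2, so N2 in n6 = N2 in n9 = 2333 tonne/day.
O2 in n6: m_A = 1434×0.686 + (1−0.193)·(1−0.575)·m_A, so m_A = 983.72/0.6570 = 1497.2 tonne/day.
n9 = (1−0.575)×1497.2 + 2333 = 2969.4 tonne/day.
Purge n5 = 0.193×2969.4 = 573.09 tonne/day.

573.1 tonne/day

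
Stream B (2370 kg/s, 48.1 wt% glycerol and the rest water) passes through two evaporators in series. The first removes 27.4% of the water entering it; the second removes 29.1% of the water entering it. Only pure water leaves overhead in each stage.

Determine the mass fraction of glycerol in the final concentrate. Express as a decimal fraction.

0.6429

water in feed = 2370×0.519 = 1230 kg/s.
After stage 1: water left = (1−0.274)×1230 = 893; stream total = 2033 kg/s.
After stage 2: water left = (1−0.291)×893 = 633.14; final concentrate = 1773.1 kg/s.
glycerol fraction = 1140/1773.1 = 0.6429.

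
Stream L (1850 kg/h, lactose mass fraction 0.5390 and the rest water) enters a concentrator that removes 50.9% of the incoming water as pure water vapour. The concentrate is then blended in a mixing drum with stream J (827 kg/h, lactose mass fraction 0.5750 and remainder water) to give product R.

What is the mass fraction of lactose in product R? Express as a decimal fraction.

0.6566

Vapour removed = 0.509×0.461×1850 = 434.1 kg/h; concentrate = 1415.9 kg/h.
lactose reaching the mixer = 997.15 (from concentrate) + 827×0.575 = 1472.7 kg/h.
Product flow = 1415.9 + 827 = 2242.9 kg/h; lactose fraction = 0.6566.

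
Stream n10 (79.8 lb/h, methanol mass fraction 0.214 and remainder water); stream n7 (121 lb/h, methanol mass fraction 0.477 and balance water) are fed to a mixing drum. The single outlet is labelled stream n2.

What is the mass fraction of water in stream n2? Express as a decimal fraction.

Total flow out = 79.8 + 121 = 200.8 lb/h.
water in = 79.8×0.786 + 121×0.523 = 126.01 lb/h.
water mass fraction in n2 = 126.01/200.8 = 0.628.

0.628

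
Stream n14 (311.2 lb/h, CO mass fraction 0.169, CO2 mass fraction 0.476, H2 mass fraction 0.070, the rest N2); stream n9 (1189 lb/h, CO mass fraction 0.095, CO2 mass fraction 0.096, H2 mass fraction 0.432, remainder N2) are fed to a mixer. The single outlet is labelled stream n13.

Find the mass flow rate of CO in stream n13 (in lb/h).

165.5 lb/h

CO out = CO in = 311.2×0.169 + 1189×0.095 = 165.55 lb/h.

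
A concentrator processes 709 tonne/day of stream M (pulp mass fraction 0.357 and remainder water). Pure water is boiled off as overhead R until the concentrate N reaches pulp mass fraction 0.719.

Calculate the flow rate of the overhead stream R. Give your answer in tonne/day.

357 tonne/day

pulp is conserved: 709×0.357 = 253.11 tonne/day all reports to the concentrate.
Concentrate = 253.11/(target fraction) = 352.03 tonne/day.
Overhead = 709 − 352.03 = 356.97 tonne/day.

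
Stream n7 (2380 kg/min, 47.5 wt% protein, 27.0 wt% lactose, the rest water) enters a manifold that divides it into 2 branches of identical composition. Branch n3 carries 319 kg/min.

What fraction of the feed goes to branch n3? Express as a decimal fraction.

Fraction to n3 = 319/2380 = 0.1340.

0.134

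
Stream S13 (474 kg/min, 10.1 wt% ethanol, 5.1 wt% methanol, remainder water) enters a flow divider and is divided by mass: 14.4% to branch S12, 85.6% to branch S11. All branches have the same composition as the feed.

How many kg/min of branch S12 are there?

68.26 kg/min

Branch S12 flow = 0.144×474 = 68.256 kg/min.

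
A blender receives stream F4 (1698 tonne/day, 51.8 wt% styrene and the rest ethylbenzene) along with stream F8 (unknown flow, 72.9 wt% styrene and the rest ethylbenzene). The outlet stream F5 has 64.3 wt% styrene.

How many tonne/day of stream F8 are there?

Let F8 be the unknown flow. Total out = 1698 + F8.
styrene balance: 879.56 + 0.729·F8 = 0.643·(1698 + F8)
(0.729 − 0.643)·F8 = 0.643×1698 − 879.56 = 212.25
F8 = 212.25 / 0.086 = 2468 tonne/day

2468 tonne/day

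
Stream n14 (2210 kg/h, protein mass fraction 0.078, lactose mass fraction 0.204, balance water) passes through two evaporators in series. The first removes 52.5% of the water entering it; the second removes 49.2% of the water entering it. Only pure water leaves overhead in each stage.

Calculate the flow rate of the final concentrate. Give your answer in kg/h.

water in feed = 2210×0.718 = 1586.8 kg/h.
After stage 1: water left = (1−0.525)×1586.8 = 753.72; stream total = 1376.9 kg/h.
After stage 2: water left = (1−0.492)×753.72 = 382.89; final concentrate = 1006.1 kg/h.

1006 kg/h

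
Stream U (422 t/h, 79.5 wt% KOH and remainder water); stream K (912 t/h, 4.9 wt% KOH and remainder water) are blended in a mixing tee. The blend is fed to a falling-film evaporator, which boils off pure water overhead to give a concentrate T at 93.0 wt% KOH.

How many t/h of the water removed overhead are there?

KOH entering = 422×0.795 + 912×0.049 = 380.18 t/h.
All KOH reports to T, so T = 380.18/0.930 = 408.79 t/h.
Total feed = 1334 t/h; overhead = 1334 − 408.79 = 925.21 t/h.

925.2 t/h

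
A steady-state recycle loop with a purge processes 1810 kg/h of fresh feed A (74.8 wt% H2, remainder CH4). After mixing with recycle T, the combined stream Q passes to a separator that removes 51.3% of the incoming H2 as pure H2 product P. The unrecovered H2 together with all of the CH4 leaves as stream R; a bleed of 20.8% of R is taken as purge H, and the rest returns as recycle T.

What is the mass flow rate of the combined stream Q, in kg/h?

CH4 enters only via A and leaves only via the purge: 1810×0.252 = 0.208×(CH4 in R), and the separator passes all CH4, so CH4 in Q = CH4 in R = 2192.9 kg/h.
H2 in Q: m_A = 1810×0.748 + (1−0.208)·(1−0.513)·m_A, so m_A = 1353.9/0.6143 = 2204 kg/h.
Q = 2204 + 2192.9 = 4396.8 kg/h.

4397 kg/h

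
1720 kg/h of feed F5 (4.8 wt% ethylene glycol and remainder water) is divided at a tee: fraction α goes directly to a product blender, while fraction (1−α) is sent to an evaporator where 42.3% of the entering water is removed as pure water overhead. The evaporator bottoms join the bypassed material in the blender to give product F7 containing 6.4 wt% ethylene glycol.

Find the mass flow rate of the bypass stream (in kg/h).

652.2 kg/h

All 1720×0.048 = 82.56 kg/h of ethylene glycol reaches F7, so F7 = 82.56/0.064 = 1290 kg/h and vapour = 430 kg/h.
The evaporator receives (1−α)·1720 of feed at 0.952 water and removes 0.423 of that water:
0.423×0.952×(1−α)×1720 = 430
(1−α) = 430/692.64 = 0.6208;  α = 0.3792.
Bypass flow = 0.3792×1720 = 652.2 kg/h.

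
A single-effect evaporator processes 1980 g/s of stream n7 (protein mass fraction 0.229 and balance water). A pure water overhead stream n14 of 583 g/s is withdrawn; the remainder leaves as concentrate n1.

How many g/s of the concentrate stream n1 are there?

1397 g/s

Concentrate = 1980 − 583 = 1397 g/s.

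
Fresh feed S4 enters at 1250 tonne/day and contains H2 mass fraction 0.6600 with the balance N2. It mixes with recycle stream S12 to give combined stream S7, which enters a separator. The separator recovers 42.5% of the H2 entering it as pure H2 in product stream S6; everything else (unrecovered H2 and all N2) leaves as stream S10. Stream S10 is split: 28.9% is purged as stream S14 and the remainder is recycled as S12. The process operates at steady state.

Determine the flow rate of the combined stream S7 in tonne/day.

N2 enters only via S4 and leaves only via the purge: 1250×0.340 = 0.289×(N2 in S10), and the separator passes all N2, so N2 in S7 = N2 in S10 = 1470.6 tonne/day.
H2 in S7: m_A = 1250×0.660 + (1−0.289)·(1−0.425)·m_A, so m_A = 825/0.5912 = 1395.5 tonne/day.
S7 = 1395.5 + 1470.6 = 2866.1 tonne/day.

2866 tonne/day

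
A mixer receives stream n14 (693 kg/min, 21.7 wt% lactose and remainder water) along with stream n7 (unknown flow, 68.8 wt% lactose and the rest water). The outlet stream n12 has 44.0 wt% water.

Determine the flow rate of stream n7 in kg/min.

Let n7 be the unknown flow. Total out = 693 + n7.
water balance: 542.62 + 0.312·n7 = 0.440·(693 + n7)
(0.312 − 0.440)·n7 = 0.440×693 − 542.62 = -237.7
n7 = -237.7 / -0.128 = 1857 kg/min

1857 kg/min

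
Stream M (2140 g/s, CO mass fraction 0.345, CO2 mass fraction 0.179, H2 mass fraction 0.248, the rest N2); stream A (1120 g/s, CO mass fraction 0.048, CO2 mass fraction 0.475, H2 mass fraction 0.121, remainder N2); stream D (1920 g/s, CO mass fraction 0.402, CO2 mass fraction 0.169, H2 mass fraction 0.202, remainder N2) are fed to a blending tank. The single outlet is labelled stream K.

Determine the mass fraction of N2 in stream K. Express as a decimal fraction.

Total flow out = 2140 + 1120 + 1920 = 5180 g/s.
N2 in = 2140×0.228 + 1120×0.356 + 1920×0.227 = 1322.5 g/s.
N2 mass fraction in K = 1322.5/5180 = 0.255.

0.255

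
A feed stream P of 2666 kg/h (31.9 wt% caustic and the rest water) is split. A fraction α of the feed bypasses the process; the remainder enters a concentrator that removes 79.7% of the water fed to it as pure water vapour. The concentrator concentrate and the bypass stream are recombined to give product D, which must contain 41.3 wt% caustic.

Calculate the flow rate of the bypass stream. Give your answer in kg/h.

1548 kg/h

All 2666×0.319 = 850.45 kg/h of caustic reaches D, so D = 850.45/0.413 = 2059.2 kg/h and vapour = 606.79 kg/h.
The evaporator receives (1−α)·2666 of feed at 0.681 water and removes 0.797 of that water:
0.797×0.681×(1−α)×2666 = 606.79
(1−α) = 606.79/1447 = 0.4193;  α = 0.5807.
Bypass flow = 0.5807×2666 = 1548 kg/h.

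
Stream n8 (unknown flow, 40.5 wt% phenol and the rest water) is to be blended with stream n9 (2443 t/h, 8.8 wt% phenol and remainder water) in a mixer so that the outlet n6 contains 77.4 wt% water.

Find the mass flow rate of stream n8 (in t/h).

1883 t/h

Let n8 be the unknown flow. Total out = 2443 + n8.
water balance: 2228 + 0.595·n8 = 0.774·(2443 + n8)
(0.595 − 0.774)·n8 = 0.774×2443 − 2228 = -337.13
n8 = -337.13 / -0.179 = 1883.4 t/h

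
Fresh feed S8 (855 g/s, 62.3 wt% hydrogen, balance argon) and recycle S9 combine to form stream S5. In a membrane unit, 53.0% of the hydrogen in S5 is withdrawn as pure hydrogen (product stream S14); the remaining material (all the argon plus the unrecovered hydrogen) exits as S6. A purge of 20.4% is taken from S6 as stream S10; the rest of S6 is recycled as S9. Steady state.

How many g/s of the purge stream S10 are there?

argon enters only via S8 and leaves only via the purge: 855×0.377 = 0.204×(argon in S6), and the membrane unit passes all argon, so argon in S5 = argon in S6 = 1580.1 g/s.
hydrogen in S5: m_A = 855×0.623 + (1−0.204)·(1−0.530)·m_A, so m_A = 532.66/0.6259 = 851.07 g/s.
S6 = (1−0.530)×851.07 + 1580.1 = 1980.1 g/s.
Purge S10 = 0.204×1980.1 = 403.94 g/s.

403.9 g/s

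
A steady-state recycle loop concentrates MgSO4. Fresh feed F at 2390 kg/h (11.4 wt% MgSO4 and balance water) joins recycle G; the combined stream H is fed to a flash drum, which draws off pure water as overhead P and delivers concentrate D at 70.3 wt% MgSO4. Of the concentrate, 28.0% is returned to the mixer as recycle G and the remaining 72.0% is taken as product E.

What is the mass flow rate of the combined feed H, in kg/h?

2541 kg/h

Overall MgSO4 balance (none leaves overhead): MgSO4 in fresh feed = MgSO4 in product, i.e. 2390×0.114 = (1−0.280)·D·0.703.
D = 272.46/(0.703×0.720) = 538.29 kg/h.
Recycle G = 0.280×538.29 = 150.72 kg/h.
Combined feed H = 2390 + 150.72 = 2540.7 kg/h.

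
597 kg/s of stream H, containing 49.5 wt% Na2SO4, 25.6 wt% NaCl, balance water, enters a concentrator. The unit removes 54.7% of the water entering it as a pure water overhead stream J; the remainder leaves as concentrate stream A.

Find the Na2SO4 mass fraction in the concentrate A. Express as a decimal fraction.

Na2SO4 is not removed: 597×0.495 = 295.51 kg/s of Na2SO4 enters A.
water entering = 597×0.249 = 148.65 kg/s; overhead removed = 0.547×148.65 = 81.313 kg/s.
Concentrate = 597 − 81.313 = 515.69 kg/s.
Mass fraction = 295.51/515.69 = 0.5731.

0.5731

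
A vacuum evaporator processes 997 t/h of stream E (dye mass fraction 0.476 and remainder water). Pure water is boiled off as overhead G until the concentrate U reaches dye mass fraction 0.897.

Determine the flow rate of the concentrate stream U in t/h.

dye is conserved: 997×0.476 = 474.57 t/h all reports to the concentrate.
Concentrate = 474.57/(target fraction) = 529.07 t/h.

529.1 t/h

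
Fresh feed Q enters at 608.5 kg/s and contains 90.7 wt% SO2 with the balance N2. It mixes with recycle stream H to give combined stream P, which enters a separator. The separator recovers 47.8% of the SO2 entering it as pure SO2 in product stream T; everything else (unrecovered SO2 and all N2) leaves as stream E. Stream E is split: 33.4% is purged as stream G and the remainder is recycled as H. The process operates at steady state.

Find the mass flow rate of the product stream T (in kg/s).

404.4 kg/s

SO2 in P: m_A = 608.5×0.907 + (1−0.334)·(1−0.478)·m_A, so m_A = 551.91/0.6523 = 846.04 kg/s.
Product T = 0.478×846.04 = 404.4 kg/s.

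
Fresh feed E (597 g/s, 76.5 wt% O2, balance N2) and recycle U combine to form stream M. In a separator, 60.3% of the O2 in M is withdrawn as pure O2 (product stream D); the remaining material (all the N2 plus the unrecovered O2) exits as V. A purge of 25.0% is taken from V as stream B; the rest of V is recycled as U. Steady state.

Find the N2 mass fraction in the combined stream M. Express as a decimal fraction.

0.463

N2 enters only via E and leaves only via the purge: 597×0.235 = 0.250×(N2 in V), and the separator passes all N2, so N2 in M = N2 in V = 561.18 g/s.
O2 in M: m_A = 597×0.765 + (1−0.250)·(1−0.603)·m_A, so m_A = 456.7/0.7023 = 650.35 g/s.
M = 650.35 + 561.18 = 1211.5 g/s.
N2 fraction in M = 561.18/1211.5 = 0.463.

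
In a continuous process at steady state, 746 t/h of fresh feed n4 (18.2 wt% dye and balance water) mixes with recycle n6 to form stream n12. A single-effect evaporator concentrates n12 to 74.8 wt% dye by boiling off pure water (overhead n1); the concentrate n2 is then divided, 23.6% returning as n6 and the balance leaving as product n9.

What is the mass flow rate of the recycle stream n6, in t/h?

56.07 t/h

Overall dye balance (none leaves overhead): dye in fresh feed = dye in product, i.e. 746×0.182 = (1−0.236)·n2·0.748.
n2 = 135.77/(0.748×0.764) = 237.58 t/h.
Recycle n6 = 0.236×237.58 = 56.07 t/h.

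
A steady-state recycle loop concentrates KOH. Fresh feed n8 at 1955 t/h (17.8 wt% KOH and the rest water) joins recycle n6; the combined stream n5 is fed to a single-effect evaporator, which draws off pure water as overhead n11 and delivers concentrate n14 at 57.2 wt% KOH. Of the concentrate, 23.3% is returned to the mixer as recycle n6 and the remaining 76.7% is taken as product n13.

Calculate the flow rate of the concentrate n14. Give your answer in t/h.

Overall KOH balance (none leaves overhead): KOH in fresh feed = KOH in product, i.e. 1955×0.178 = (1−0.233)·n14·0.572.
n14 = 347.99/(0.572×0.767) = 793.19 t/h.

793.2 t/h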